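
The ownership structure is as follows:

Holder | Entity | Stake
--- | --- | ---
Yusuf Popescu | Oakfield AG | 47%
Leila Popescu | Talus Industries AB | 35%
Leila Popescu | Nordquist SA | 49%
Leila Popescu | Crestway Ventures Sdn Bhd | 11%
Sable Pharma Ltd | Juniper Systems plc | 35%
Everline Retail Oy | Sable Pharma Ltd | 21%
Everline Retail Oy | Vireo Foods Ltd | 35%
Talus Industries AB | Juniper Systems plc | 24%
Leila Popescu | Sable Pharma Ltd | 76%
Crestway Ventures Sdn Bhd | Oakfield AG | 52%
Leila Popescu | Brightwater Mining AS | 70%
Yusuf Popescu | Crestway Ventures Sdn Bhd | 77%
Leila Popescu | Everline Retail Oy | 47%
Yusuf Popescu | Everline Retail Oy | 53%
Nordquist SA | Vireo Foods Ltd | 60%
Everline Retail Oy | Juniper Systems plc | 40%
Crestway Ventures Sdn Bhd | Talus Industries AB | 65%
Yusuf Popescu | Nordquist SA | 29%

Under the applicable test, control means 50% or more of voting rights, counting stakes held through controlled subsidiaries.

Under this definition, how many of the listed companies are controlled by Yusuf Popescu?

5

Yusuf holds 77% of Crestway, so Yusuf controls Crestway.
Yusuf holds 53% of Everline, so Yusuf controls Everline.
Crestway holds 65% of Talus, so Yusuf controls Talus.
Crestway and Yusuf together hold 52% + 47% = 99% of Oakfield, so Yusuf controls Oakfield.
Talus and Everline together hold 24% + 40% = 64% of Juniper, so Yusuf controls Juniper.
No other company's threshold is met.
Yusuf controls 5 companies.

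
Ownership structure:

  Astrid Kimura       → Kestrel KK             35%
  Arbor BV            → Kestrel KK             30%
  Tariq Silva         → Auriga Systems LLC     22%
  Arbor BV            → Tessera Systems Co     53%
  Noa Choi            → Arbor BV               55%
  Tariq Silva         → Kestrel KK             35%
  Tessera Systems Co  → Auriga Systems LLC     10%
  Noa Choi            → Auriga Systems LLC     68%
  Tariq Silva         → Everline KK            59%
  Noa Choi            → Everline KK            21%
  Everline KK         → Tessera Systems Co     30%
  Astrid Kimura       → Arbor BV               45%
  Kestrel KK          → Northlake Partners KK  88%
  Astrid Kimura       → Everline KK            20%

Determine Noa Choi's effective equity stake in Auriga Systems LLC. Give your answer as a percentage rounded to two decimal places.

71.55%

Noa reaches Auriga along 3 paths.
Direct stake: 68% = 68%.
Via Arbor → Tessera: 55% × 53% × 10% = 2.915%.
Via Everline → Tessera: 21% × 30% × 10% = 0.63%.
Total: 68% + 2.915% + 0.63% = 71.545%.
Rounded: 71.55%.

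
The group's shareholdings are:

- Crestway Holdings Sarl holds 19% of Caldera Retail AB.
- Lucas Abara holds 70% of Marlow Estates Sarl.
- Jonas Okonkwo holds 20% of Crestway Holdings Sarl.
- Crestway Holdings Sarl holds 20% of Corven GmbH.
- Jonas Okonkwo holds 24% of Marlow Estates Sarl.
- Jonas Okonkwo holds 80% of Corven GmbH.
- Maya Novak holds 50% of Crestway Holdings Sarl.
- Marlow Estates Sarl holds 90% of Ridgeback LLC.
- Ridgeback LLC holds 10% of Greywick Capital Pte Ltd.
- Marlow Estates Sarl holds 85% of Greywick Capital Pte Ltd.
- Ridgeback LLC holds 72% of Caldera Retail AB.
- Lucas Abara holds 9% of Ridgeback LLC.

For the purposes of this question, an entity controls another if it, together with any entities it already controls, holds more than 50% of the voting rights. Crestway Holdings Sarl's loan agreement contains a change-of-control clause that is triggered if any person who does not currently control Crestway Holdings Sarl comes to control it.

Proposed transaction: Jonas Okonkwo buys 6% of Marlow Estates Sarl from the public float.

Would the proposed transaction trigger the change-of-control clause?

No

The purchase changes only Jonas's holdings, so Jonas is the only person who could newly come to control Crestway.
Jonas holds 80% of Corven, so Jonas controls Corven.
In Crestway, Jonas's side holds only 20%, not > 50%.
So before the transaction, Jonas does not control Crestway.
After the purchase, Jonas's direct stake in Marlow rises to 24% + 6% = 30%.
Jonas's side now holds 30% of Marlow, not > 50%, so Jonas still does not control Marlow.
After the transaction, Jonas's side holds 20% of Crestway, not > 50%, so Jonas still does not control Crestway.
No new person acquires control, so the clause is not triggered.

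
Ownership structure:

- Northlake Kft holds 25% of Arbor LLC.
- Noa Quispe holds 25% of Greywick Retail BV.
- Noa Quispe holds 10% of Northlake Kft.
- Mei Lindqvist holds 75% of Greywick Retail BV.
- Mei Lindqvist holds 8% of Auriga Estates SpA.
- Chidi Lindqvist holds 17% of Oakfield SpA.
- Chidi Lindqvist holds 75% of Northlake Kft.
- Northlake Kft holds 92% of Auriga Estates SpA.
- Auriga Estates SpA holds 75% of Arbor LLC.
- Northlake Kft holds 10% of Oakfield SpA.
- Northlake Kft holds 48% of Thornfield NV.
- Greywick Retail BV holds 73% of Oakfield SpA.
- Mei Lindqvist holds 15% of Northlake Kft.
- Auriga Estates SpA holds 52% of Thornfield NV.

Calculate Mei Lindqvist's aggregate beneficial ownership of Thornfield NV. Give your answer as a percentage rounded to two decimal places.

Mei reaches Thornfield along 3 paths.
Via Northlake: 15% × 48% = 7.2%.
Via Northlake → Auriga: 15% × 92% × 52% = 7.176%.
Via Auriga: 8% × 52% = 4.16%.
Total: 7.2% + 7.176% + 4.16% = 18.536%.
Rounded: 18.54%.

18.54%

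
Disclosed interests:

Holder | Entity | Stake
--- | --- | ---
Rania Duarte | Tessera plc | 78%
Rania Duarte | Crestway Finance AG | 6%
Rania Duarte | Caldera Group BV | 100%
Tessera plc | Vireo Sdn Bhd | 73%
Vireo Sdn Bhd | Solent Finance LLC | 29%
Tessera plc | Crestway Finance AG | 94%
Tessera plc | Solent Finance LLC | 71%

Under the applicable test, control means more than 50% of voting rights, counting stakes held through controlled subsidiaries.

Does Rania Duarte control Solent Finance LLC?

Yes

Rania holds 78% of Tessera, so Rania controls Tessera.
Tessera holds 73% of Vireo, so Rania controls Vireo.
Tessera and Vireo together hold 71% + 29% = 100% of Solent, so Rania controls Solent.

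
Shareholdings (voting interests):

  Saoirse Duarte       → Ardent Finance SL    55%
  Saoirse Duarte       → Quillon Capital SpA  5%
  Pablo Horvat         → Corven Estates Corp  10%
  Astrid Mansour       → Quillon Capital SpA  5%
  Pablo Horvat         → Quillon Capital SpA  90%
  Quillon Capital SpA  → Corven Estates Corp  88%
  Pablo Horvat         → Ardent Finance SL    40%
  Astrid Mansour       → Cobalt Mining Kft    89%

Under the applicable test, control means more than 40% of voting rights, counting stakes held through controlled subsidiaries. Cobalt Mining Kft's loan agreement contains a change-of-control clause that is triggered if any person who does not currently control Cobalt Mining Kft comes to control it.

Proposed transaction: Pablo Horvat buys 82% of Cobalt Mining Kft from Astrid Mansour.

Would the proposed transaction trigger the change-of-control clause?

The purchase adds only to Pablo's holdings (Astrid's stake shrinks), so Pablo is the only person who could newly come to control Cobalt.
Pablo holds 90% of Quillon, so Pablo controls Quillon.
Quillon and Pablo together hold 88% + 10% = 98% of Corven, so Pablo controls Corven.
Neither Pablo nor any entity Pablo controls holds any voting interest in Cobalt.
So before the transaction, Pablo does not control Cobalt.
After the purchase, Pablo holds 82% of Cobalt directly, and Astrid's stake falls to 7%.
Pablo holds 82% of Cobalt, so Pablo controls Cobalt.
Pablo did not control Cobalt before and does after, so the clause is triggered.

Yes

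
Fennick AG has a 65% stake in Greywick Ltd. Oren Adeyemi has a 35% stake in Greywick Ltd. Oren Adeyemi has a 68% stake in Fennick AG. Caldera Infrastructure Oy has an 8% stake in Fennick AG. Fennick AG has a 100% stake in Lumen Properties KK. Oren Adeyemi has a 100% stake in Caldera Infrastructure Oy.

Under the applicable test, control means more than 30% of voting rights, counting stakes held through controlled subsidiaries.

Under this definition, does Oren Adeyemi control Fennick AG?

Yes

Oren holds 100% of Caldera, so Oren controls Caldera.
Oren and Caldera together hold 68% + 8% = 76% of Fennick, so Oren controls Fennick.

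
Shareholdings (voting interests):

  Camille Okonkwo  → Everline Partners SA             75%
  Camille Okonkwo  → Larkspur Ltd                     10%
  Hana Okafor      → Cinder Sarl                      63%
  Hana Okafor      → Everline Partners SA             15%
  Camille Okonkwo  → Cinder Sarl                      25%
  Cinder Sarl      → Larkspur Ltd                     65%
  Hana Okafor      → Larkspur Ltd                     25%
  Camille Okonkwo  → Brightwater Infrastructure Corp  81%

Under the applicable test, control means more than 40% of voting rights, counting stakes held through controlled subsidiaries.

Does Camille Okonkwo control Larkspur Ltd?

Camille holds 75% of Everline, so Camille controls Everline.
Camille holds 81% of Brightwater, so Camille controls Brightwater.
In Larkspur, Camille's side holds only 10%, not > 40%.
So Camille does not control Larkspur.

No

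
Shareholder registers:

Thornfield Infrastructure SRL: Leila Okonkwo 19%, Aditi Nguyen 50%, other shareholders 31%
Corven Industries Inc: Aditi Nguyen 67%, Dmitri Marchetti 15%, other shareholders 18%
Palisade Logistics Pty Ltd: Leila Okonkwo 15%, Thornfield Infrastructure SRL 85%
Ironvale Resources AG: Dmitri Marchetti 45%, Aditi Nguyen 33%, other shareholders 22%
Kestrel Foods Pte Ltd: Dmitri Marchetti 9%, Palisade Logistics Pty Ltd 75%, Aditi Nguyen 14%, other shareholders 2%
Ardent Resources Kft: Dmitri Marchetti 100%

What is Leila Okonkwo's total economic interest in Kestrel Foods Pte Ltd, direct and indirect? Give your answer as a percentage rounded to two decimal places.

Leila reaches Kestrel along 2 paths.
Via Palisade: 15% × 75% = 11.25%.
Via Thornfield → Palisade: 19% × 85% × 75% = 12.1125%.
Total: 11.25% + 12.1125% = 23.3625%.
Rounded: 23.36%.

23.36%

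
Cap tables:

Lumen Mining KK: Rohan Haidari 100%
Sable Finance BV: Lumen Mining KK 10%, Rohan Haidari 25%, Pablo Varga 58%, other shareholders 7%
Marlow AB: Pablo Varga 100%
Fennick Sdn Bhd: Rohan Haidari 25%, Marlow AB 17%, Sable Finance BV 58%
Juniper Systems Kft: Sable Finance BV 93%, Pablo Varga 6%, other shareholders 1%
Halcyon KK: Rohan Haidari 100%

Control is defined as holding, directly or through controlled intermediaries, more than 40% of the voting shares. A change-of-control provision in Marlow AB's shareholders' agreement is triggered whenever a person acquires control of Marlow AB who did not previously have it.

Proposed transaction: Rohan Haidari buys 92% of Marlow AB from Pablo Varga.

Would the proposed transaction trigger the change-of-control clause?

The purchase adds only to Rohan's holdings (Pablo's stake shrinks), so Rohan is the only person who could newly come to control Marlow.
Rohan holds 100% of Lumen, so Rohan controls Lumen.
Rohan holds 100% of Halcyon, so Rohan controls Halcyon.
Neither Rohan nor any entity Rohan controls holds any voting interest in Marlow.
So before the transaction, Rohan does not control Marlow.
After the purchase, Rohan holds 92% of Marlow directly, and Pablo's stake falls to 8%.
Rohan holds 92% of Marlow, so Rohan controls Marlow.
Rohan did not control Marlow before and does after, so the clause is triggered.

Yes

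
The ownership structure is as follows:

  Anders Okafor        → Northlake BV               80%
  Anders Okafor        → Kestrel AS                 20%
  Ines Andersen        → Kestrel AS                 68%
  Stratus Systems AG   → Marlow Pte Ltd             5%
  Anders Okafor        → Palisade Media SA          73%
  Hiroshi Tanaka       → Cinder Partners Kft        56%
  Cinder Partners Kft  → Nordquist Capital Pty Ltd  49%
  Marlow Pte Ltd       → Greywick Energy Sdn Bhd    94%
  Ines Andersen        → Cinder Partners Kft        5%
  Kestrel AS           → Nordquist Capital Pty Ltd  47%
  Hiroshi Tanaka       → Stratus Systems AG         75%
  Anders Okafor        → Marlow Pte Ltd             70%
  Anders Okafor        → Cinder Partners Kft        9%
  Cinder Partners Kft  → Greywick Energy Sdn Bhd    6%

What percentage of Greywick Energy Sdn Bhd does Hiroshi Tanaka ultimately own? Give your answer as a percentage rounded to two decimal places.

6.89%

Hiroshi reaches Greywick along 2 paths.
Via Cinder: 56% × 6% = 3.36%.
Via Stratus → Marlow: 75% × 5% × 94% = 3.525%.
Total: 3.36% + 3.525% = 6.885%.
Rounded: 6.89%.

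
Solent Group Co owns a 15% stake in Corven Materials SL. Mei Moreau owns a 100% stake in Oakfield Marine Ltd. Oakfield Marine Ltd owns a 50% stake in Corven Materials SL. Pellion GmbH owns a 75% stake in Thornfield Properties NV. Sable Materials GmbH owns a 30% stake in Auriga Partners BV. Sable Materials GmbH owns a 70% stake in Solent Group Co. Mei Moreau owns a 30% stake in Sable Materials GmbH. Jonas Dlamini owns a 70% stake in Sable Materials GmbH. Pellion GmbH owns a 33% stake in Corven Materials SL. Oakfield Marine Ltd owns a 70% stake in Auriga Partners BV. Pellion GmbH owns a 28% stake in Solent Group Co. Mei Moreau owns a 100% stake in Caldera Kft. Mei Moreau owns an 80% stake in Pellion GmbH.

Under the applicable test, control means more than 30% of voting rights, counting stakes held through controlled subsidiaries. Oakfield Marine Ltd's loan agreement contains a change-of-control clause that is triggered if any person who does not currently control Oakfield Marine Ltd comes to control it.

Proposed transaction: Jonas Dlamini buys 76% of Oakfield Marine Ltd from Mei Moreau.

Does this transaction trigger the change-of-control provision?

The purchase adds only to Jonas's holdings (Mei's stake shrinks), so Jonas is the only person who could newly come to control Oakfield.
Jonas holds 70% of Sable, so Jonas controls Sable.
Sable holds 70% of Solent, so Jonas controls Solent.
Neither Jonas nor any entity Jonas controls holds any voting interest in Oakfield.
So before the transaction, Jonas does not control Oakfield.
After the purchase, Jonas holds 76% of Oakfield directly, and Mei's stake falls to 24%.
Jonas holds 76% of Oakfield, so Jonas controls Oakfield.
Jonas did not control Oakfield before and does after, so the clause is triggered.

Yes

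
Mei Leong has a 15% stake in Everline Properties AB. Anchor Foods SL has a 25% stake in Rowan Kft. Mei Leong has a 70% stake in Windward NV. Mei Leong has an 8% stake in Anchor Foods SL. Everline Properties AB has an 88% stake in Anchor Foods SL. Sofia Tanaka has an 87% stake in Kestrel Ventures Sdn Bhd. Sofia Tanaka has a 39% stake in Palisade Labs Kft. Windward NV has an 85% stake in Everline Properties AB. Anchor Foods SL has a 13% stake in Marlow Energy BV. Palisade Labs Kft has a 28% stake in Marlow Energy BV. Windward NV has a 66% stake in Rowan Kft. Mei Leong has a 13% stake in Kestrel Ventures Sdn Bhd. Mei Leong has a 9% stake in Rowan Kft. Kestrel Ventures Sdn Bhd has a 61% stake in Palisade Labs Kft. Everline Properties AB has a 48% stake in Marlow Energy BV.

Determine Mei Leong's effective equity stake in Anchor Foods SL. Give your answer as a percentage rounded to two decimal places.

73.56%

Mei reaches Anchor along 3 paths.
Via Windward → Everline: 70% × 85% × 88% = 52.36%.
Via Everline: 15% × 88% = 13.2%.
Direct stake: 8% = 8%.
Total: 52.36% + 13.2% + 8% = 73.56%.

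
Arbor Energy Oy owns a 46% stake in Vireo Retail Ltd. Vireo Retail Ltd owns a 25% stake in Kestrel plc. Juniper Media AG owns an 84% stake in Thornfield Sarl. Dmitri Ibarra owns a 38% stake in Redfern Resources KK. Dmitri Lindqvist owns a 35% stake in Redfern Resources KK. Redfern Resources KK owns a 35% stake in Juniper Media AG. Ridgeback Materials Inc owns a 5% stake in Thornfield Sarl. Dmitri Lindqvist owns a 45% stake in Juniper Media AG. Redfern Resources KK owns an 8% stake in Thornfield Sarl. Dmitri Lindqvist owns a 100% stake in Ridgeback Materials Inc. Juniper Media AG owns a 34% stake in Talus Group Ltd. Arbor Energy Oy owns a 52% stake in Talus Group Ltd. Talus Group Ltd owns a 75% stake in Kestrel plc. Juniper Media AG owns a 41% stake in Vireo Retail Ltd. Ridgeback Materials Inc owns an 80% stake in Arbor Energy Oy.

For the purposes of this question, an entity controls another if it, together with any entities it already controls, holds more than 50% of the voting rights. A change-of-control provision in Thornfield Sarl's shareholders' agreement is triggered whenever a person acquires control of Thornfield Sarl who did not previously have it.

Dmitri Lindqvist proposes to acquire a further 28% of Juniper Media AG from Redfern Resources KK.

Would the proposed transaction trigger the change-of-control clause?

The purchase adds only to Dmitri Lindqvist's holdings (Redfern's stake shrinks), so Dmitri Lindqvist is the only person who could newly come to control Thornfield.
Dmitri Lindqvist holds 100% of Ridgeback, so Dmitri Lindqvist controls Ridgeback.
Ridgeback holds 80% of Arbor, so Dmitri Lindqvist controls Arbor.
Arbor holds 52% of Talus, so Dmitri Lindqvist controls Talus.
Talus holds 75% of Kestrel, so Dmitri Lindqvist controls Kestrel.
In Thornfield, Dmitri Lindqvist's side holds only 5%, not > 50%.
So before the transaction, Dmitri Lindqvist does not control Thornfield.
After the purchase, Dmitri Lindqvist's direct stake in Juniper rises to 45% + 28% = 73%, and Redfern's stake falls to 7%.
Dmitri Lindqvist holds 73% of Juniper, so Dmitri Lindqvist controls Juniper.
Juniper and Ridgeback together hold 84% + 5% = 89% of Thornfield, so Dmitri Lindqvist controls Thornfield.
Dmitri Lindqvist did not control Thornfield before and does after, so the clause is triggered.

Yes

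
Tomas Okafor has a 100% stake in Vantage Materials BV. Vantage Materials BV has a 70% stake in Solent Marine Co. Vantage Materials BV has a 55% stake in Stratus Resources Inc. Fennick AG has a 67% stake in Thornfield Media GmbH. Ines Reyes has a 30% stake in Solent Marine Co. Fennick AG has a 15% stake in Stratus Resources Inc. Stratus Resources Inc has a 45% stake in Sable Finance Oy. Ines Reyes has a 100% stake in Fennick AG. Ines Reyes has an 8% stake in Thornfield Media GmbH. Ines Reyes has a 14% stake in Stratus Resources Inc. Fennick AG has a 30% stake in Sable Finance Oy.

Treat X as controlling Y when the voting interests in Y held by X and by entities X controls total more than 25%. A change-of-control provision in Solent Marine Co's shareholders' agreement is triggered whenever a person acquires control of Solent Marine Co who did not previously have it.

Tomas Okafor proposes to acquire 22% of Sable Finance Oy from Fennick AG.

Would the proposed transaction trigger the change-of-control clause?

The purchase adds only to Tomas's holdings (Fennick's stake shrinks), so Tomas is the only person who could newly come to control Solent.
Tomas holds 100% of Vantage, so Tomas controls Vantage.
Vantage holds 70% of Solent, so Tomas controls Solent.
So Tomas already controls Solent before the transaction.
After the purchase, Tomas holds 22% of Sable directly, and Fennick's stake falls to 8%.
Tomas controlled Solent already, so this is not a new person acquiring control; every other person's position is unchanged or reduced.
No new person acquires control, so the clause is not triggered.

No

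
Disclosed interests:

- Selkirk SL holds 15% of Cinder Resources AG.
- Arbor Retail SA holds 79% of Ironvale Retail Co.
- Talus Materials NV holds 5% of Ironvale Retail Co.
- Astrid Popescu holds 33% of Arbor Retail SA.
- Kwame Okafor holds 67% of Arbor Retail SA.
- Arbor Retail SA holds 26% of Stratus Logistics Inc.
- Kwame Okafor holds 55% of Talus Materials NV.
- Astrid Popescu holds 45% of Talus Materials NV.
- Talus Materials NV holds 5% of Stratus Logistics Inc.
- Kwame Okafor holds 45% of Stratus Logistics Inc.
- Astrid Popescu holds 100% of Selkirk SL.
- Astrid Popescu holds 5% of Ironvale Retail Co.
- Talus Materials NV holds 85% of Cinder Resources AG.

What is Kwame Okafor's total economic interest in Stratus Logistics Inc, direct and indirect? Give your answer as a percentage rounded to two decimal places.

65.17%

Kwame reaches Stratus along 3 paths.
Via Arbor: 67% × 26% = 17.42%.
Via Talus: 55% × 5% = 2.75%.
Direct stake: 45% = 45%.
Total: 17.42% + 2.75% + 45% = 65.17%.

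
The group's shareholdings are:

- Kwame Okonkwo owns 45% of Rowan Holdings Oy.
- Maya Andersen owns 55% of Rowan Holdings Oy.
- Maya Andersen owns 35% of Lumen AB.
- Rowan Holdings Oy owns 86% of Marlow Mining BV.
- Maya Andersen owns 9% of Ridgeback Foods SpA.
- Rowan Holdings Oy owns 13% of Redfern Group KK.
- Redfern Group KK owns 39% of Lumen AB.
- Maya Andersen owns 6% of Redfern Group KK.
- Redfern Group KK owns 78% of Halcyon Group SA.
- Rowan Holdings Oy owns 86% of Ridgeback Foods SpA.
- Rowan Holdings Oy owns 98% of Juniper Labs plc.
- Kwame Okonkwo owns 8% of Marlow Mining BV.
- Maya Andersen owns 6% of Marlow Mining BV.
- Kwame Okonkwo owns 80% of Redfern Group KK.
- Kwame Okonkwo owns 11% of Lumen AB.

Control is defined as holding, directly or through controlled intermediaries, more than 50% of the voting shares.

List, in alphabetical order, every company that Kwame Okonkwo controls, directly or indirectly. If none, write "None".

Halcyon Group SA, Redfern Group KK

Kwame holds 80% of Redfern, so Kwame controls Redfern.
Redfern holds 78% of Halcyon, so Kwame controls Halcyon.
No other company's threshold is met.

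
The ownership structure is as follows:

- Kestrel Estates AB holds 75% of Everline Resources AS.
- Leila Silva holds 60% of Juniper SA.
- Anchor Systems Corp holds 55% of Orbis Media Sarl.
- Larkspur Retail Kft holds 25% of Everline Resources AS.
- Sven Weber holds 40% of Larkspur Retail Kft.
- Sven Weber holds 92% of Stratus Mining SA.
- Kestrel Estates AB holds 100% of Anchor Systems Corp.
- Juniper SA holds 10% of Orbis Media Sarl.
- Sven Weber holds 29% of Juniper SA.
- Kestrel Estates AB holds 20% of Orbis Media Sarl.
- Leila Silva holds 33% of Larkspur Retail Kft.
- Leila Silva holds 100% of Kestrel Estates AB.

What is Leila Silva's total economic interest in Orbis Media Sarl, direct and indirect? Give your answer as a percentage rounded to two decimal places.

Leila reaches Orbis along 3 paths.
Via Juniper: 60% × 10% = 6%.
Via Kestrel: 100% × 20% = 20%.
Via Kestrel → Anchor: 100% × 100% × 55% = 55%.
Total: 6% + 20% + 55% = 81%.
Rounded: 81.00%.

81.00%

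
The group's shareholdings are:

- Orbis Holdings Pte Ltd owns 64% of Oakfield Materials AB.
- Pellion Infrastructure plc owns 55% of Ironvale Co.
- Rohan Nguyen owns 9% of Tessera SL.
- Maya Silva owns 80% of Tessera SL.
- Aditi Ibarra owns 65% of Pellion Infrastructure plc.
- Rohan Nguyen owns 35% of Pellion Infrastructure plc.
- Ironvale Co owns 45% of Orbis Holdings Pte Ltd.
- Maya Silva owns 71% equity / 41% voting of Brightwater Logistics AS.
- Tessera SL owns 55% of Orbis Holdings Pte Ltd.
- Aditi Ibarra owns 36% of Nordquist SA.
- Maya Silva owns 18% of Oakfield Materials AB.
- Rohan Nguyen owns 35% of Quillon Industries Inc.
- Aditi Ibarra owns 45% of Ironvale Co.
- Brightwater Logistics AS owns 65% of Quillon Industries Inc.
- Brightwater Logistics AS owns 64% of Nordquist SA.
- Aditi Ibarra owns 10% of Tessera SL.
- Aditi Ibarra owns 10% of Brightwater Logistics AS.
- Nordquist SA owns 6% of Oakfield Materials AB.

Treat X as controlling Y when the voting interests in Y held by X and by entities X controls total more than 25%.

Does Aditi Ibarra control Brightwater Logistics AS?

No

Aditi holds 65% of Pellion, so Aditi controls Pellion.
Pellion and Aditi together hold 55% + 45% = 100% of Ironvale, so Aditi controls Ironvale.
Ironvale holds 45% of Orbis, so Aditi controls Orbis.
Aditi holds 36% of Nordquist, so Aditi controls Nordquist.
Nordquist and Orbis together hold 6% + 64% = 70% of Oakfield, so Aditi controls Oakfield.
In Brightwater, Aditi's side holds only 10%, not > 25%.
So Aditi does not control Brightwater.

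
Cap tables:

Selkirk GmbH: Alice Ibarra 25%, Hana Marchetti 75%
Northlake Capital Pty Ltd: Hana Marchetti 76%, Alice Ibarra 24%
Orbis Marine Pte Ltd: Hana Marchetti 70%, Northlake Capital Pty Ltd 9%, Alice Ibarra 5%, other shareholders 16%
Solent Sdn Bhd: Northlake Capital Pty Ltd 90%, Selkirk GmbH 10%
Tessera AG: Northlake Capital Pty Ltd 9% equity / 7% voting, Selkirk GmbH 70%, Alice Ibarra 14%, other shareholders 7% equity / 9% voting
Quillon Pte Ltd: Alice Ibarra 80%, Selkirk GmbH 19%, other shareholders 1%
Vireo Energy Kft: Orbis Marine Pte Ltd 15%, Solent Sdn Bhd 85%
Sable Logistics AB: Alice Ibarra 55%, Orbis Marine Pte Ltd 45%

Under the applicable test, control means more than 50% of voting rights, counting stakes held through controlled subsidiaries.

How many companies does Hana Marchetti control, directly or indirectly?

6

Hana holds 75% of Selkirk, so Hana controls Selkirk.
Hana holds 76% of Northlake, so Hana controls Northlake.
Hana and Northlake together hold 70% + 9% = 79% of Orbis, so Hana controls Orbis.
Northlake and Selkirk together hold 90% + 10% = 100% of Solent, so Hana controls Solent.
Northlake and Selkirk together hold 7% + 70% = 77% of Tessera, so Hana controls Tessera.
Orbis and Solent together hold 15% + 85% = 100% of Vireo, so Hana controls Vireo.
No other company's threshold is met.
Hana controls 6 companies.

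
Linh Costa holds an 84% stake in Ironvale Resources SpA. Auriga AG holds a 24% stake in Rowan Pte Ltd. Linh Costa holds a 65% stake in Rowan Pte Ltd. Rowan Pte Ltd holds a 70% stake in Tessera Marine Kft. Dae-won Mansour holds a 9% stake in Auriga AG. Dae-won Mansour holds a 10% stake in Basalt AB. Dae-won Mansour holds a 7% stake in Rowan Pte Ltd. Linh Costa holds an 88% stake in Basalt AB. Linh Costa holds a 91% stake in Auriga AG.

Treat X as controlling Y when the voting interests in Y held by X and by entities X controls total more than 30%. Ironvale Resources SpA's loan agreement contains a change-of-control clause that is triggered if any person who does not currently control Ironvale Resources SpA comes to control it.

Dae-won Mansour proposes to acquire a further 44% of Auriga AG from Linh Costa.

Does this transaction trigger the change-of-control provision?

No

The purchase adds only to Dae-won's holdings (Linh's stake shrinks), so Dae-won is the only person who could newly come to control Ironvale.
Dae-won's largest direct stake is 10% in Basalt, which does not meet the threshold, so Dae-won controls no company.
Neither Dae-won nor any entity Dae-won controls holds any voting interest in Ironvale.
So before the transaction, Dae-won does not control Ironvale.
After the purchase, Dae-won's direct stake in Auriga rises to 9% + 44% = 53%, and Linh's stake falls to 47%.
Dae-won holds 53% of Auriga, so Dae-won controls Auriga.
Dae-won and Auriga together hold 7% + 24% = 31% of Rowan, so Dae-won controls Rowan.
Rowan holds 70% of Tessera, so Dae-won controls Tessera.
After the transaction, neither Dae-won nor any entity Dae-won controls holds a voting interest in Ironvale, so Dae-won still does not control it.
No new person acquires control, so the clause is not triggered.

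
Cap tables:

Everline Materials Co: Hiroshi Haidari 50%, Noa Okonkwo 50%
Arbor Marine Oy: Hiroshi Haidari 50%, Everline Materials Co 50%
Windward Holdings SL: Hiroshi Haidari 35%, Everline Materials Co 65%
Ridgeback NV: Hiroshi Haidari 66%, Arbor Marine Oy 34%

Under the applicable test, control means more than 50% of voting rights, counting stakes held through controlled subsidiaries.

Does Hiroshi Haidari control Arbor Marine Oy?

Hiroshi holds 66% of Ridgeback, so Hiroshi controls Ridgeback.
In Arbor, Hiroshi's side holds only 50%, not > 50%.
So Hiroshi does not control Arbor.

No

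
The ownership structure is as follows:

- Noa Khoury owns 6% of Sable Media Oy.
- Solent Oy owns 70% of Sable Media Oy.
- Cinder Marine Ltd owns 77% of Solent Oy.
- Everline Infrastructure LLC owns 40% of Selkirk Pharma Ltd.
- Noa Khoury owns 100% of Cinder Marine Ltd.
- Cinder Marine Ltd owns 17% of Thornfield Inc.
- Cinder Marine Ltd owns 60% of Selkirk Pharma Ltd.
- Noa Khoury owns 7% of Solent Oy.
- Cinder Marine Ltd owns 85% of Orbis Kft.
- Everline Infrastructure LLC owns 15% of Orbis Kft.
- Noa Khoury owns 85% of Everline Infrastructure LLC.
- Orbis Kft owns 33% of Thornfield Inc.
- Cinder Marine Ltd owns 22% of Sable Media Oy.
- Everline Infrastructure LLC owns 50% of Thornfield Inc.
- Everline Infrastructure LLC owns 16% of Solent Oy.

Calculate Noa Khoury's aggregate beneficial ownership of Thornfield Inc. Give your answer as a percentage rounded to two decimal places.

Noa reaches Thornfield along 4 paths.
Via Everline: 85% × 50% = 42.5%.
Via Cinder → Orbis: 100% × 85% × 33% = 28.05%.
Via Everline → Orbis: 85% × 15% × 33% = 4.2075%.
Via Cinder: 100% × 17% = 17%.
Total: 42.5% + 28.05% + 4.2075% + 17% = 91.7575%.
Rounded: 91.76%.

91.76%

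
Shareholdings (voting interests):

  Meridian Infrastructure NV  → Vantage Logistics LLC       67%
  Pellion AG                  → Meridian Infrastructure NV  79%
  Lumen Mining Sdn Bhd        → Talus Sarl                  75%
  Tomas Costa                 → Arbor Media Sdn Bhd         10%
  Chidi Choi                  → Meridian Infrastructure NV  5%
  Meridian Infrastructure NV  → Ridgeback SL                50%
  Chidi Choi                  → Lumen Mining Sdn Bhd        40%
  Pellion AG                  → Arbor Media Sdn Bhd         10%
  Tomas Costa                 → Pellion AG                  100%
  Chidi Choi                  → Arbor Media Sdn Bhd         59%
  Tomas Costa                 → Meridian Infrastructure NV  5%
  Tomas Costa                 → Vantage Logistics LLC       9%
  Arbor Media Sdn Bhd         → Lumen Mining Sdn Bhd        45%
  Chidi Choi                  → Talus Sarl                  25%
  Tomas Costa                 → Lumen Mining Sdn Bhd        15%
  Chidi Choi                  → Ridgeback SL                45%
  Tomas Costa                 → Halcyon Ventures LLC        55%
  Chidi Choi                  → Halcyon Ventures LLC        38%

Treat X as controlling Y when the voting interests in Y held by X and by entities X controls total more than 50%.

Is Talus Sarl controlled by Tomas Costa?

No

Tomas holds 100% of Pellion, so Tomas controls Pellion.
Pellion and Tomas together hold 79% + 5% = 84% of Meridian, so Tomas controls Meridian.
Tomas holds 55% of Halcyon, so Tomas controls Halcyon.
Tomas and Meridian together hold 9% + 67% = 76% of Vantage, so Tomas controls Vantage.
Neither Tomas nor any entity Tomas controls holds any voting interest in Talus.
So Tomas does not control Talus.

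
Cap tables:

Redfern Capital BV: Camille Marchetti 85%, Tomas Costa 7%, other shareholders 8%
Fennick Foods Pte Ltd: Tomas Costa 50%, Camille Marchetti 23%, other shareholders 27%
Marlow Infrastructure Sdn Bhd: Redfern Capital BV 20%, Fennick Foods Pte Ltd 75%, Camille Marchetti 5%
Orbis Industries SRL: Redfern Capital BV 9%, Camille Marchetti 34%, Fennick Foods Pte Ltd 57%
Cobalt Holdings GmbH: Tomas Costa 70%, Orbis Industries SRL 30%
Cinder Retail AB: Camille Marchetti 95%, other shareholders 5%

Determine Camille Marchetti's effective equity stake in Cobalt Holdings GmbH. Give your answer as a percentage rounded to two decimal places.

16.43%

Camille reaches Cobalt along 3 paths.
Via Redfern → Orbis: 85% × 9% × 30% = 2.295%.
Via Orbis: 34% × 30% = 10.2%.
Via Fennick → Orbis: 23% × 57% × 30% = 3.933%.
Total: 2.295% + 10.2% + 3.933% = 16.428%.
Rounded: 16.43%.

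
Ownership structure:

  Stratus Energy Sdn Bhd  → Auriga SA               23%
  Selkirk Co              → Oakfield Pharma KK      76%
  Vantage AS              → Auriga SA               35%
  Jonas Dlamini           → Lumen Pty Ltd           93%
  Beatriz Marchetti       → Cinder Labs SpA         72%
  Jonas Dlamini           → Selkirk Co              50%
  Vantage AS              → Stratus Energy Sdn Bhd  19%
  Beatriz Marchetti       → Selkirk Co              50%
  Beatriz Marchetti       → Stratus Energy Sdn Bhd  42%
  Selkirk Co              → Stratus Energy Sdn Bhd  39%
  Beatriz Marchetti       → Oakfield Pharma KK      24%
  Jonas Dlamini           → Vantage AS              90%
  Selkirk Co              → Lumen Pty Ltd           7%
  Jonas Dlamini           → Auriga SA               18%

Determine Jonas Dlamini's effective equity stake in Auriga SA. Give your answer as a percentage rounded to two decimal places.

Jonas reaches Auriga along 4 paths.
Via Vantage: 90% × 35% = 31.5%.
Direct stake: 18% = 18%.
Via Selkirk → Stratus: 50% × 39% × 23% = 4.485%.
Via Vantage → Stratus: 90% × 19% × 23% = 3.933%.
Total: 31.5% + 18% + 4.485% + 3.933% = 57.918%.
Rounded: 57.92%.

57.92%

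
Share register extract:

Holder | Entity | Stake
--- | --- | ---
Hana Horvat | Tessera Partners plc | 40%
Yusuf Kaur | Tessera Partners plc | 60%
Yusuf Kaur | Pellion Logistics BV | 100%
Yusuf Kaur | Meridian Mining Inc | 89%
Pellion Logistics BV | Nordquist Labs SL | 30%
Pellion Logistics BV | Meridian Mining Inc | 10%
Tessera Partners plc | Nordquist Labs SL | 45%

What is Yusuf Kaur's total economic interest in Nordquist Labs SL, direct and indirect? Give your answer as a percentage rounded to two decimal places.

57.00%

Yusuf reaches Nordquist along 2 paths.
Via Pellion: 100% × 30% = 30%.
Via Tessera: 60% × 45% = 27%.
Total: 30% + 27% = 57%.
Rounded: 57.00%.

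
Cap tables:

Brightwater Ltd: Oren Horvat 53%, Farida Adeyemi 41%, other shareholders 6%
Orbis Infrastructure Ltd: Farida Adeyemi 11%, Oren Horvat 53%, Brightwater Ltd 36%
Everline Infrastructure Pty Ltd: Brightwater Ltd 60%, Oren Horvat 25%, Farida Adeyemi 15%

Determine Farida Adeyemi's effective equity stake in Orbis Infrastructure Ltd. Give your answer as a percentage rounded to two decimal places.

25.76%

Farida reaches Orbis along 2 paths.
Direct stake: 11% = 11%.
Via Brightwater: 41% × 36% = 14.76%.
Total: 11% + 14.76% = 25.76%.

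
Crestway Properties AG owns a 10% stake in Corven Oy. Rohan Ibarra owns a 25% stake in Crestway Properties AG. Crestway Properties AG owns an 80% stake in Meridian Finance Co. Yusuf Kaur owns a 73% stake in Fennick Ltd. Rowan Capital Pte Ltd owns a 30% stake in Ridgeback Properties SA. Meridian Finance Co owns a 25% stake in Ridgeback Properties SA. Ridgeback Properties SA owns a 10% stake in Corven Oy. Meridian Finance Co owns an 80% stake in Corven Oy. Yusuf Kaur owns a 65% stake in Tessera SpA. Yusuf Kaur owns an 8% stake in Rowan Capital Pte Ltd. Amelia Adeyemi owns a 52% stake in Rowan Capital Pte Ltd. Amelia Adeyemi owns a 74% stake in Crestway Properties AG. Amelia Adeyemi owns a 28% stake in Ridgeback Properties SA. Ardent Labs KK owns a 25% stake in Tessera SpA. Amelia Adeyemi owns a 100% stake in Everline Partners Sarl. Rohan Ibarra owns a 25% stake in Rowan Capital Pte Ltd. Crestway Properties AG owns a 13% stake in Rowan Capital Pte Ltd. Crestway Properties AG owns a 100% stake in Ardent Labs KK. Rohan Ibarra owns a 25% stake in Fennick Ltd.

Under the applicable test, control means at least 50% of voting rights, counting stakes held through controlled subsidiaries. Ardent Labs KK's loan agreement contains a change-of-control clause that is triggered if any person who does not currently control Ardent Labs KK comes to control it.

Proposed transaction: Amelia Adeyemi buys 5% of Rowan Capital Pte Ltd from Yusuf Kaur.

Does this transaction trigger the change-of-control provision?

The purchase adds only to Amelia's holdings (Yusuf's stake shrinks), so Amelia is the only person who could newly come to control Ardent.
Amelia holds 74% of Crestway, so Amelia controls Crestway.
Crestway holds 100% of Ardent, so Amelia controls Ardent.
So Amelia already controls Ardent before the transaction.
After the purchase, Amelia's direct stake in Rowan rises to 52% + 5% = 57%, and Yusuf's stake falls to 3%.
Amelia controlled Ardent already, so this is not a new person acquiring control; every other person's position is unchanged or reduced.
No new person acquires control, so the clause is not triggered.

No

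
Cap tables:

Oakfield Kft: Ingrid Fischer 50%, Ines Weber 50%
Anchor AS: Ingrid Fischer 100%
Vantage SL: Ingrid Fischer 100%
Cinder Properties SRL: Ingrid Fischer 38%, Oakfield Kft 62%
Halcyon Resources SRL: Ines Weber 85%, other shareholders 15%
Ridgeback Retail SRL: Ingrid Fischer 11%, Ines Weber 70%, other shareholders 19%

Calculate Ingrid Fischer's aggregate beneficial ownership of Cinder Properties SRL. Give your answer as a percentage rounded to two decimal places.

69.00%

Ingrid reaches Cinder along 2 paths.
Direct stake: 38% = 38%.
Via Oakfield: 50% × 62% = 31%.
Total: 38% + 31% = 69%.
Rounded: 69.00%.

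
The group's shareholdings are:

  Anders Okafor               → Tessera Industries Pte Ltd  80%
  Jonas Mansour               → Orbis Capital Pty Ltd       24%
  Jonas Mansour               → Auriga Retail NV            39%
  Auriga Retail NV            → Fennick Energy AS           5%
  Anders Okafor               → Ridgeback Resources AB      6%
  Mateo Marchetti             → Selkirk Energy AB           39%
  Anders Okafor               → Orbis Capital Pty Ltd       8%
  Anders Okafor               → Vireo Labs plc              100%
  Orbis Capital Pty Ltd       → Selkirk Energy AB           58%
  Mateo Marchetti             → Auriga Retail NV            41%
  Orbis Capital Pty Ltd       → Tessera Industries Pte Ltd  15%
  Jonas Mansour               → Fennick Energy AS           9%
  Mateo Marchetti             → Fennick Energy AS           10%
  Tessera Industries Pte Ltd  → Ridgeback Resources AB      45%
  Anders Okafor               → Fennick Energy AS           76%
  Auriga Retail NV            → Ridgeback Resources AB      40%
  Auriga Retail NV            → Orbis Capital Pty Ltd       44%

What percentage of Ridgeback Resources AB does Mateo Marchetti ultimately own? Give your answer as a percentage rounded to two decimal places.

17.62%

Mateo reaches Ridgeback along 2 paths.
Via Auriga → Orbis → Tessera: 41% × 44% × 15% × 45% = 1.2177%.
Via Auriga: 41% × 40% = 16.4%.
Total: 1.2177% + 16.4% = 17.6177%.
Rounded: 17.62%.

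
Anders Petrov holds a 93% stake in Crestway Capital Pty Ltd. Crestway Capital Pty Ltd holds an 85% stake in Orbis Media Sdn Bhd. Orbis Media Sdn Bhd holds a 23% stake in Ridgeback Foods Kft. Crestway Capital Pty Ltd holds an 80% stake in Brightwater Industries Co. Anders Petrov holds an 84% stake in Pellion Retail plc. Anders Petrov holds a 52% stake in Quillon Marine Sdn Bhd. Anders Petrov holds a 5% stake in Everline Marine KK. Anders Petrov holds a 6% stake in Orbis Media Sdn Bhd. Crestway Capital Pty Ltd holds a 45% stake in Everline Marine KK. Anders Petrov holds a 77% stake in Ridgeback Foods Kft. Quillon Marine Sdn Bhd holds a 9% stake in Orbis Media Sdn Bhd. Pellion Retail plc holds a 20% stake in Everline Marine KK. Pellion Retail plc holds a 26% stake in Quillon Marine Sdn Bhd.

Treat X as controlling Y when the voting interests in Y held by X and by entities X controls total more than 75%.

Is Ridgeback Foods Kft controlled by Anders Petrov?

Yes

Anders holds 84% of Pellion, so Anders controls Pellion.
Anders and Pellion together hold 52% + 26% = 78% of Quillon, so Anders controls Quillon.
Anders holds 93% of Crestway, so Anders controls Crestway.
Quillon and Crestway and Anders together hold 9% + 85% + 6% = 100% of Orbis, so Anders controls Orbis.
Orbis and Anders together hold 23% + 77% = 100% of Ridgeback, so Anders controls Ridgeback.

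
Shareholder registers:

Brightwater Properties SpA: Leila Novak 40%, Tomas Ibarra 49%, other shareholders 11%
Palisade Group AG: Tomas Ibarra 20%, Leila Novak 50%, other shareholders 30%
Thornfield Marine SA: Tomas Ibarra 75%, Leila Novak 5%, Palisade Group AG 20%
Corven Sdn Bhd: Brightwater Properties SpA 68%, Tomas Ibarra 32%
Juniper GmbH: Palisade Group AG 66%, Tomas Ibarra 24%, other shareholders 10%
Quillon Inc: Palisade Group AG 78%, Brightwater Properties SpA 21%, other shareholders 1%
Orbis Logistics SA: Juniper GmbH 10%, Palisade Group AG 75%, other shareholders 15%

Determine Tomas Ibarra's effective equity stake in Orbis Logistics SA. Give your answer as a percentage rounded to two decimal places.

Tomas reaches Orbis along 3 paths.
Via Palisade → Juniper: 20% × 66% × 10% = 1.32%.
Via Juniper: 24% × 10% = 2.4%.
Via Palisade: 20% × 75% = 15%.
Total: 1.32% + 2.4% + 15% = 18.72%.

18.72%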